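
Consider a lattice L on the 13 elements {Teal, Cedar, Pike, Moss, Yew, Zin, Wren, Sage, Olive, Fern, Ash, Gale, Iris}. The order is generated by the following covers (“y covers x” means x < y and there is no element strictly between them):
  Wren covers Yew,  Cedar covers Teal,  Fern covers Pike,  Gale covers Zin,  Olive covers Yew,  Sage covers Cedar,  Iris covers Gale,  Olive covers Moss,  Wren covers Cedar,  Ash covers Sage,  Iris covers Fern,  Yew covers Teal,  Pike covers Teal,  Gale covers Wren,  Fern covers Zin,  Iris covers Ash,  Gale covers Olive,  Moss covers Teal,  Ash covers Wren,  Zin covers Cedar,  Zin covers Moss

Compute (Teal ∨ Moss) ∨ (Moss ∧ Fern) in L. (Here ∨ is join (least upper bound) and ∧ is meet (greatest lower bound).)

Moss

Teal ∨ Moss = Moss
Moss ∧ Fern = Moss
Moss ∨ Moss = Moss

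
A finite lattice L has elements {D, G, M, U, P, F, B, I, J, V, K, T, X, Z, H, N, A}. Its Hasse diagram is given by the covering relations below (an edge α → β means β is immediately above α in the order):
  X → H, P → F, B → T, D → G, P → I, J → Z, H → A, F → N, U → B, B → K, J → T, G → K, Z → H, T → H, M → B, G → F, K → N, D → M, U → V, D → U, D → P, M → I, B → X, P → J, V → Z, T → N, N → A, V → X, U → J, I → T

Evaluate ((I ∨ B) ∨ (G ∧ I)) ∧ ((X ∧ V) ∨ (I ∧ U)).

I ∨ B = T
G ∧ I = D
T ∨ D = T
X ∧ V = V
I ∧ U = D
V ∨ D = V
T ∧ V = U

U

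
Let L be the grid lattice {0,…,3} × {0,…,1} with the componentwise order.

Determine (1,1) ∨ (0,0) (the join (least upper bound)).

(1,1)

In a product of chains, the join is componentwise max, giving (1,1).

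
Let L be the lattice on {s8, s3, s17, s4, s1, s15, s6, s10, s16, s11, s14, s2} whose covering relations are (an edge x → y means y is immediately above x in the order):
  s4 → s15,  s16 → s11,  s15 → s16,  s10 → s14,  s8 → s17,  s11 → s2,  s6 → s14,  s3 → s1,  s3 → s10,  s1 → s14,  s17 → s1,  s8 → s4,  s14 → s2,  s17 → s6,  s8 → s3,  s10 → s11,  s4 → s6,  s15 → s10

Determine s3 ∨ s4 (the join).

Common upper bounds of {s3, s4}: s10, s11, s14, s2.
The least among these is s10.

s10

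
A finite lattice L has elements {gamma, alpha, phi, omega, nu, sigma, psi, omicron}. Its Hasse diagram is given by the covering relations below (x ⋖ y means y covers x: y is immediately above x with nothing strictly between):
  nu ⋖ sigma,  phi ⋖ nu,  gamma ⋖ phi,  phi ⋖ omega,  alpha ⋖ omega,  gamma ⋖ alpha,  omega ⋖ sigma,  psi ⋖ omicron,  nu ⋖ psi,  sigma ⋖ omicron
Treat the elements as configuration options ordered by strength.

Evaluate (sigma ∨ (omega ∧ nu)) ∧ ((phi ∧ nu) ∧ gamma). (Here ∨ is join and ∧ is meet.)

gamma

omega ∧ nu = phi
sigma ∨ phi = sigma
phi ∧ nu = phi
phi ∧ gamma = gamma
sigma ∧ gamma = gamma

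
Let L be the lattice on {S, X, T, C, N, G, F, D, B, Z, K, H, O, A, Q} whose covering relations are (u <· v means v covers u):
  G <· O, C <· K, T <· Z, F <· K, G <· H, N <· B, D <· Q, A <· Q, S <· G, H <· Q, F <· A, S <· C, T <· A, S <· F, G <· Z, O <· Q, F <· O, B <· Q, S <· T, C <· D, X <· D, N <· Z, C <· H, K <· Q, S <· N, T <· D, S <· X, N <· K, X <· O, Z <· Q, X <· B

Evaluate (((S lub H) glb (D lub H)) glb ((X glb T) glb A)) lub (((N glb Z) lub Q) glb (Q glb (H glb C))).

S ∨ H = H
D ∨ H = Q
H ∧ Q = H
X ∧ T = S
S ∧ A = S
H ∧ S = S
N ∧ Z = N
N ∨ Q = Q
H ∧ C = C
Q ∧ C = C
Q ∧ C = C
S ∨ C = C

C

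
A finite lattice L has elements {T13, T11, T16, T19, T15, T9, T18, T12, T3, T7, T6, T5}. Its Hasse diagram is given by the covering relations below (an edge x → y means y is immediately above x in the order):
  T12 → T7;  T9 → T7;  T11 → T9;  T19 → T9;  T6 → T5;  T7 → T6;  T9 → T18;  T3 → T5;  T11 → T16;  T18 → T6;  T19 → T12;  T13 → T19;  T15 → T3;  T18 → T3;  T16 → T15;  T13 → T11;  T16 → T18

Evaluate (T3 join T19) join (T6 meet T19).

T3 ∨ T19 = T3
T6 ∧ T19 = T19
T3 ∨ T19 = T3

T3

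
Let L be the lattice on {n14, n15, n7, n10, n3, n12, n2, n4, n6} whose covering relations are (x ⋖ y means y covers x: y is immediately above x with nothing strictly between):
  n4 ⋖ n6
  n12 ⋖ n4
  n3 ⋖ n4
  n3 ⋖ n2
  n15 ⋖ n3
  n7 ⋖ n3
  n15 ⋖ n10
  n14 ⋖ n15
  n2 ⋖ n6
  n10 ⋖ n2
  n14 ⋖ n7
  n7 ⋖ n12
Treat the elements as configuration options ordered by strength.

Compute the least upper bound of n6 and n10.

Common upper bounds of {n6, n10}: n6.
The least among these is n6.

n6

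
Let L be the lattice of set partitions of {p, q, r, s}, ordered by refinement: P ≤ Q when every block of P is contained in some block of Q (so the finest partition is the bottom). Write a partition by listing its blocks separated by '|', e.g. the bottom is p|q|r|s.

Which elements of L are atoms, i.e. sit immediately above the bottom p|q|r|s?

pq|r|s, pr|q|s, ps|q|r, p|qr|s, p|qs|r, p|q|rs

The atoms are exactly the elements that cover p|q|r|s: pq|r|s, pr|q|s, ps|q|r, p|qr|s, p|qs|r, p|q|rs.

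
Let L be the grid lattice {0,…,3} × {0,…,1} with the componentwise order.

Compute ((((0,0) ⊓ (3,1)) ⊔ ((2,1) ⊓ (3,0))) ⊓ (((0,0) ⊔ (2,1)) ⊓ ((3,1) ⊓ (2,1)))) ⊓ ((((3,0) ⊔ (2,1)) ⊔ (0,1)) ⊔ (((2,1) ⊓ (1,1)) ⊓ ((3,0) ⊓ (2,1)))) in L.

(0,0) ∧ (3,1) = (0,0)
(2,1) ∧ (3,0) = (2,0)
(0,0) ∨ (2,0) = (2,0)
(0,0) ∨ (2,1) = (2,1)
(3,1) ∧ (2,1) = (2,1)
(2,1) ∧ (2,1) = (2,1)
(2,0) ∧ (2,1) = (2,0)
(3,0) ∨ (2,1) = (3,1)
(3,1) ∨ (0,1) = (3,1)
(2,1) ∧ (1,1) = (1,1)
(3,0) ∧ (2,1) = (2,0)
(1,1) ∧ (2,0) = (1,0)
(3,1) ∨ (1,0) = (3,1)
(2,0) ∧ (3,1) = (2,0)

(2,0)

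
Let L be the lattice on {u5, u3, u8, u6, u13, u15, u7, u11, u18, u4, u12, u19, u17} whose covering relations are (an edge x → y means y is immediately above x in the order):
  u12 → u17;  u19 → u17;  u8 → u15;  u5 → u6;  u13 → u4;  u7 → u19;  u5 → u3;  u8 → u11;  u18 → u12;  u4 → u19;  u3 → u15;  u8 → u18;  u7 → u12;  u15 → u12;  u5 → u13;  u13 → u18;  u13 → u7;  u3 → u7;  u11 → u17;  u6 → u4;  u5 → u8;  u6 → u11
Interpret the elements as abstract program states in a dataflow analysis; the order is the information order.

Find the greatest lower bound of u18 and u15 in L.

Common lower bounds of {u18, u15}: u5, u8.
The greatest among these is u8.

u8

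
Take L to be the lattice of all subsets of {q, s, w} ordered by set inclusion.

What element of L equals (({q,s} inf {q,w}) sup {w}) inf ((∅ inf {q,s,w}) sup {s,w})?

{w}

{q,s} ∧ {q,w} = {q}
{q} ∨ {w} = {q,w}
∅ ∧ {q,s,w} = ∅
∅ ∨ {s,w} = {s,w}
{q,w} ∧ {s,w} = {w}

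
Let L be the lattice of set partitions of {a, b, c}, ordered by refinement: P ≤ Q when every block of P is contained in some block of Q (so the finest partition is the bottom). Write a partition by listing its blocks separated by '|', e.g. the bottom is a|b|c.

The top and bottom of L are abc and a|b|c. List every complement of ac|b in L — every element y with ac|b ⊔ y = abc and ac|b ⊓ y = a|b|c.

ab|c, a|bc

Need y with ac|b ∨ y = abc and ac|b ∧ y = a|b|c.
Checking each element gives: ab|c, a|bc.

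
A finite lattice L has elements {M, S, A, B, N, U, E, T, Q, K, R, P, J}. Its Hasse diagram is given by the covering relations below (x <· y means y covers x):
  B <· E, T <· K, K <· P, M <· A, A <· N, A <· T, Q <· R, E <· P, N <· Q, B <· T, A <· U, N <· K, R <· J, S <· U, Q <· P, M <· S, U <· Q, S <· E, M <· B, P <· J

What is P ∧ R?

Common lower bounds of {P, R}: A, M, N, Q, S, U.
The greatest among these is Q.

Q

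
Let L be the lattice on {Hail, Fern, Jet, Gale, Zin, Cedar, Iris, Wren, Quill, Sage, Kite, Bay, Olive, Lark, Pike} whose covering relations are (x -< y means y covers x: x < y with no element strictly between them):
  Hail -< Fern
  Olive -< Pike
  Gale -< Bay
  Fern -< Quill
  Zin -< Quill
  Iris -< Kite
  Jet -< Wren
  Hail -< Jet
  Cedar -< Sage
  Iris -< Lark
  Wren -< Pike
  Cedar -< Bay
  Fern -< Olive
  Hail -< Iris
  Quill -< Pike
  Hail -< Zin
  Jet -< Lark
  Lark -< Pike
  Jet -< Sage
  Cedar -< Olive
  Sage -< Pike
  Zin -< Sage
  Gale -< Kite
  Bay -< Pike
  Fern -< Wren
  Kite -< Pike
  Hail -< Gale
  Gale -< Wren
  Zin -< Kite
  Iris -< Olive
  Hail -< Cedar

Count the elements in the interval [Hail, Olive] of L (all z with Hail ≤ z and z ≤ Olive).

5

The interval [Hail, Olive] = {Cedar, Fern, Hail, Iris, Olive}, which has 5 elements.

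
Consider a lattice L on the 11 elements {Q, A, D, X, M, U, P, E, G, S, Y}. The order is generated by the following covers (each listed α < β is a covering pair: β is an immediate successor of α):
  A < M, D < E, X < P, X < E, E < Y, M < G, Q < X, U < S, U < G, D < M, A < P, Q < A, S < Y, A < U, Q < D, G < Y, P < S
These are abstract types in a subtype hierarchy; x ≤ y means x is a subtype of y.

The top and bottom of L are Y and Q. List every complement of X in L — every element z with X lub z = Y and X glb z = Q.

G, M

Need z with X ∨ z = Y and X ∧ z = Q.
Checking each element gives: G, M.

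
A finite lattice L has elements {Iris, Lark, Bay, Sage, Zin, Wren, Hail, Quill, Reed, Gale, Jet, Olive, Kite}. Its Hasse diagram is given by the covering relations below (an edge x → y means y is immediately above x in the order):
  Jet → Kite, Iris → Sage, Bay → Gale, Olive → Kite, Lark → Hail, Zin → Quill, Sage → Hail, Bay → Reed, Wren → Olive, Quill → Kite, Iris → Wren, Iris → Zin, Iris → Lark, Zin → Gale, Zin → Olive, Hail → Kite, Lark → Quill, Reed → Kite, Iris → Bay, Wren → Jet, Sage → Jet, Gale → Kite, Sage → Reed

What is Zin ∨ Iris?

Common upper bounds of {Zin, Iris}: Gale, Kite, Olive, Quill, Zin.
The least among these is Zin.

Zin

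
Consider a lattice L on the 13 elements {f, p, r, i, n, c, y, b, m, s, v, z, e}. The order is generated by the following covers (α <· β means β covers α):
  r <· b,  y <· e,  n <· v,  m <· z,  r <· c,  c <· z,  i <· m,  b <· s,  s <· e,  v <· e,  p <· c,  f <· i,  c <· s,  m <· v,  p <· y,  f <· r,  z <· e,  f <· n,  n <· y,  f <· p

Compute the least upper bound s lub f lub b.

Common upper bounds of {s, f, b}: e, s.
The least among these is s.

s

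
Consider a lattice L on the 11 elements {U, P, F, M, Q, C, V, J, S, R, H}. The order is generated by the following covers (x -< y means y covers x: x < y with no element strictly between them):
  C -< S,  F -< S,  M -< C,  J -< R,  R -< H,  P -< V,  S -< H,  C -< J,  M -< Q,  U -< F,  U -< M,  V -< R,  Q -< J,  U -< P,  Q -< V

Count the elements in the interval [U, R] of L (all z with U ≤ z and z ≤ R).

8

The interval [U, R] = {C, J, M, P, Q, R, U, V}, which has 8 elements.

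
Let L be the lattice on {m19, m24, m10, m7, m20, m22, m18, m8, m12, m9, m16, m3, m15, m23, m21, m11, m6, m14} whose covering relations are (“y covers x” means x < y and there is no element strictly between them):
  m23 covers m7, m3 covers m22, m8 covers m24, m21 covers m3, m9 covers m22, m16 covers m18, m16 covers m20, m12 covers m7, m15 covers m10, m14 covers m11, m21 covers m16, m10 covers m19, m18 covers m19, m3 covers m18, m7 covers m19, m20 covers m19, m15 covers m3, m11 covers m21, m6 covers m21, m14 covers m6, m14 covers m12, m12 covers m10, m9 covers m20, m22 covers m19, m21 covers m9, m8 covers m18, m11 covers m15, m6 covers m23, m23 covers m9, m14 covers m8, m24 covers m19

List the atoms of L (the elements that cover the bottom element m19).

m10, m18, m20, m22, m24, m7

The atoms are exactly the elements that cover m19: m10, m18, m20, m22, m24, m7.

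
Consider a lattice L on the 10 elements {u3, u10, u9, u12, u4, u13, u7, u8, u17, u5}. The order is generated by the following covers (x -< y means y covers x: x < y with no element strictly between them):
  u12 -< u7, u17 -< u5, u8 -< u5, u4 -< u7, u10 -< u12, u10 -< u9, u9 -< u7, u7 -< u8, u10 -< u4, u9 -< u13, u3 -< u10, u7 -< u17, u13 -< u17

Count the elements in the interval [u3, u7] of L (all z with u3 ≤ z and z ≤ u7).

6

The interval [u3, u7] = {u10, u12, u3, u4, u7, u9}, which has 6 elements.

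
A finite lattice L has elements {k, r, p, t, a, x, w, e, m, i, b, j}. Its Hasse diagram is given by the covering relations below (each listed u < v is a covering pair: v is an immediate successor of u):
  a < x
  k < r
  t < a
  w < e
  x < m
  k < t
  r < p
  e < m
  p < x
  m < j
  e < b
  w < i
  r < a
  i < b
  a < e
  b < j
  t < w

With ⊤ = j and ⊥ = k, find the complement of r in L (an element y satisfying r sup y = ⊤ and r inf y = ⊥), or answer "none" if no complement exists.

For every candidate y, either r ∨ y ≠ j or r ∧ y ≠ k; no complement exists.

none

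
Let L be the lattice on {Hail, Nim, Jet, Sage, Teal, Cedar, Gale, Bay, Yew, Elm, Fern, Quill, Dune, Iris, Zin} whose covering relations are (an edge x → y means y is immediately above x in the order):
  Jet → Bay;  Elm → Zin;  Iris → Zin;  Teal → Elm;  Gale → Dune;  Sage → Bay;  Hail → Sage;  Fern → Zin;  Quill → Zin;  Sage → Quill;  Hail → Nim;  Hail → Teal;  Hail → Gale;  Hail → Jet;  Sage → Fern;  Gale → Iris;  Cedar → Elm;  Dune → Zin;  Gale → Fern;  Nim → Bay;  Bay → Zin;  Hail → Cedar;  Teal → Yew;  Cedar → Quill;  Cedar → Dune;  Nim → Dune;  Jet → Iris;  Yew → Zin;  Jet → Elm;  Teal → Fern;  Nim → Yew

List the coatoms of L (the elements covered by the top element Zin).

The coatoms are exactly the elements covered by Zin: Bay, Dune, Elm, Fern, Iris, Quill, Yew.

Bay, Dune, Elm, Fern, Iris, Quill, Yew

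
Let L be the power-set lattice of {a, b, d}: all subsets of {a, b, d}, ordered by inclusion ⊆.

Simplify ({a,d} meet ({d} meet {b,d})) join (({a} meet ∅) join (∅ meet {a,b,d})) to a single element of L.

{d} ∧ {b,d} = {d}
{a,d} ∧ {d} = {d}
{a} ∧ ∅ = ∅
∅ ∧ {a,b,d} = ∅
∅ ∨ ∅ = ∅
{d} ∨ ∅ = {d}

{d}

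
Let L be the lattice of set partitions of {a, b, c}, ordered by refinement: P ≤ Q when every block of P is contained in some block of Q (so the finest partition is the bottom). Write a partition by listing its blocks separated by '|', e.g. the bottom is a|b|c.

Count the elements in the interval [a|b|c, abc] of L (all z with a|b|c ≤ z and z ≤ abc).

5

The interval [a|b|c, abc] = {abc, ab|c, ac|b, a|bc, a|b|c}, which has 5 elements.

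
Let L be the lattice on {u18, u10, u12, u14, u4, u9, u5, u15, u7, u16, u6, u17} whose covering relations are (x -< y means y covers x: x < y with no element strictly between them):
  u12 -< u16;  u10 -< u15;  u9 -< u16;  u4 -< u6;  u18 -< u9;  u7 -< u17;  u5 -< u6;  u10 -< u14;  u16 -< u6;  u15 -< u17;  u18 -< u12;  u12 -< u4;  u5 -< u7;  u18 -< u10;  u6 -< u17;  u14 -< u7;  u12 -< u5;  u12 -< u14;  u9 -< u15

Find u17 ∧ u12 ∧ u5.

Common lower bounds of {u17, u12, u5}: u12, u18.
The greatest among these is u12.

u12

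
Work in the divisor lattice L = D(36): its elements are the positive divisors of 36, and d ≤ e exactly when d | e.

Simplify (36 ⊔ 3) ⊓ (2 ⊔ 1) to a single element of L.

36 ∨ 3 = 36
2 ∨ 1 = 2
36 ∧ 2 = 2

2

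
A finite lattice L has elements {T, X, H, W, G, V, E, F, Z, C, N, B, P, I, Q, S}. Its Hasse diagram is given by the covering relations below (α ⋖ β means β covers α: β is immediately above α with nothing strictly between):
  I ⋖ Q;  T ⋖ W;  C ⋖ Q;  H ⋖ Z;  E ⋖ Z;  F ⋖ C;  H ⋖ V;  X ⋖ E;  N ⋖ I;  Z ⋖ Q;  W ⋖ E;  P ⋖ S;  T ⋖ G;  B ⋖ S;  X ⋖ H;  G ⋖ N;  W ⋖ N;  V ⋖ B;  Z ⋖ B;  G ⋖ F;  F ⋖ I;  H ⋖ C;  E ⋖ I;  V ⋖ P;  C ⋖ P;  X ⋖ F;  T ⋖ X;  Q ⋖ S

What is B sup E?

Common upper bounds of {B, E}: B, S.
The least among these is B.

B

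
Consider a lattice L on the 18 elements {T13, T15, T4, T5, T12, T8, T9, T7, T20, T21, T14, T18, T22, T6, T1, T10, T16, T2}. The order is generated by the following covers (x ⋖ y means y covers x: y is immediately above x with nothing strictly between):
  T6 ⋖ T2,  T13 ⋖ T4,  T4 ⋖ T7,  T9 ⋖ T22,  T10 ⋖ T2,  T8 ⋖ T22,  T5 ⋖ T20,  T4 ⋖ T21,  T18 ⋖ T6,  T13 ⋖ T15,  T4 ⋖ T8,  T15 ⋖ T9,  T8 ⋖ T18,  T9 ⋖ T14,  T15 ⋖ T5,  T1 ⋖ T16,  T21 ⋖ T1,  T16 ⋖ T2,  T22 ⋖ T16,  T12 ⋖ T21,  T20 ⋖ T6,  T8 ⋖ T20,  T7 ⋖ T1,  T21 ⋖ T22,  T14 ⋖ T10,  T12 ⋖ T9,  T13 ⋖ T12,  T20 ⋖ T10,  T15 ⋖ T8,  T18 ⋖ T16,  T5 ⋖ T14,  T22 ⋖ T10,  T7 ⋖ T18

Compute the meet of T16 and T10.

T22

Common lower bounds of {T16, T10}: T12, T13, T15, T21, T22, T4, T8, T9.
The greatest among these is T22.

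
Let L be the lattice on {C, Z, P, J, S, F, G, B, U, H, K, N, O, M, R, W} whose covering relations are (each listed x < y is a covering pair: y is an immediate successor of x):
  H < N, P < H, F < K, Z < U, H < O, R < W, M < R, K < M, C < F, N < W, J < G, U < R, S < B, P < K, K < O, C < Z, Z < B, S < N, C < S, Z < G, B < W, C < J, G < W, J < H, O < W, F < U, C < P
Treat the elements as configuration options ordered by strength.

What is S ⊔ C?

Common upper bounds of {S, C}: B, N, S, W.
The least among these is S.

S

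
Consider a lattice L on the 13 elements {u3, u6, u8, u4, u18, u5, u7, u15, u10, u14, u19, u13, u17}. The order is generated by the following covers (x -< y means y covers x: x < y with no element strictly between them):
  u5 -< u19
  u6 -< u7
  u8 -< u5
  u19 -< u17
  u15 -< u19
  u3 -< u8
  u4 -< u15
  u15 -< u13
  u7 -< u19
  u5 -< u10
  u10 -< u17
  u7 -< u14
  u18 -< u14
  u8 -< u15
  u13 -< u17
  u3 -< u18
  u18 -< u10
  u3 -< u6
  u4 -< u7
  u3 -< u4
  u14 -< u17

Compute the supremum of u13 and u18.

Common upper bounds of {u13, u18}: u17.
The least among these is u17.

u17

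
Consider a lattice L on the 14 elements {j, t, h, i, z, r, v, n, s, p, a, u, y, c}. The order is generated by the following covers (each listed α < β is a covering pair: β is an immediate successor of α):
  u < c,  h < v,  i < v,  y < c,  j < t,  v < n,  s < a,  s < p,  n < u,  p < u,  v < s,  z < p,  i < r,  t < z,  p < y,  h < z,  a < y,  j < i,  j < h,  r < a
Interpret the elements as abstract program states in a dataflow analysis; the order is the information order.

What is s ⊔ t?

Common upper bounds of {s, t}: c, p, u, y.
The least among these is p.

p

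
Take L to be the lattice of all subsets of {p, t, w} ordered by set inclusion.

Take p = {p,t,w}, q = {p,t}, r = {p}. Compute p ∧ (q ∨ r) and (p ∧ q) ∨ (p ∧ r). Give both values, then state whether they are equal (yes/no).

{p,t}; {p,t}; yes

q ∨ r = {p,t}, so p ∧ (q ∨ r) = {p,t,w} ∧ {p,t} = {p,t}.
p ∧ q = {p,t} and p ∧ r = {p}, so (p ∧ q) ∨ (p ∧ r) = {p,t} ∨ {p} = {p,t}.
Equal: yes.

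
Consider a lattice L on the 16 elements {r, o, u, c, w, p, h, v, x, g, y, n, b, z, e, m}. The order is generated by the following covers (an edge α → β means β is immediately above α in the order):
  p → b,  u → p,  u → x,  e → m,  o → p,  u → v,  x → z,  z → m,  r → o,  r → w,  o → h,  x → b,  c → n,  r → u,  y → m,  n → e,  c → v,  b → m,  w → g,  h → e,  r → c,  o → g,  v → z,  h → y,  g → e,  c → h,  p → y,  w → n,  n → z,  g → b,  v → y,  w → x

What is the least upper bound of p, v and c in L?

y

Common upper bounds of {p, v, c}: m, y.
The least among these is y.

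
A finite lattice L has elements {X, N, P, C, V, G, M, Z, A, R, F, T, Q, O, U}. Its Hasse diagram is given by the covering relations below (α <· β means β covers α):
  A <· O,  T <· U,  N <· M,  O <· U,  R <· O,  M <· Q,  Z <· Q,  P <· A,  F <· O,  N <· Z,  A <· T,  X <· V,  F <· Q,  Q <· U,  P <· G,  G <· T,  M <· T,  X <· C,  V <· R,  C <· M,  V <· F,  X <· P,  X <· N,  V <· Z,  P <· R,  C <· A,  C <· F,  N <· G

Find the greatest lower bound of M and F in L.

Common lower bounds of {M, F}: C, X.
The greatest among these is C.

C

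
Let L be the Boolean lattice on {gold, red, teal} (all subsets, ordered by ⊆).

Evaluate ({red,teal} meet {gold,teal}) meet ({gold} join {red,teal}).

{teal}

{red,teal} ∧ {gold,teal} = {teal}
{gold} ∨ {red,teal} = {gold,red,teal}
{teal} ∧ {gold,red,teal} = {teal}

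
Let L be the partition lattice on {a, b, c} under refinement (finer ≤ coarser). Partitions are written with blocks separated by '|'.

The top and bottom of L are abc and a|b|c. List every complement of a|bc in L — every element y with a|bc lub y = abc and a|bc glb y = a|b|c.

ab|c, ac|b

Need y with a|bc ∨ y = abc and a|bc ∧ y = a|b|c.
Checking each element gives: ab|c, ac|b.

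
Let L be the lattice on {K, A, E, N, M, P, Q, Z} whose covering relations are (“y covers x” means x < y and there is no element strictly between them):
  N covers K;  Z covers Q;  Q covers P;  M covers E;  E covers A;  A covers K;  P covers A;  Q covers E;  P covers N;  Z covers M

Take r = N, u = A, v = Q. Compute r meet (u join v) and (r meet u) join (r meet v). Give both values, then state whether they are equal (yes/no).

N; N; yes

u join v = Q, so r meet (u join v) = N meet Q = N.
r meet u = K and r meet v = N, so (r meet u) join (r meet v) = K join N = N.
Equal: yes.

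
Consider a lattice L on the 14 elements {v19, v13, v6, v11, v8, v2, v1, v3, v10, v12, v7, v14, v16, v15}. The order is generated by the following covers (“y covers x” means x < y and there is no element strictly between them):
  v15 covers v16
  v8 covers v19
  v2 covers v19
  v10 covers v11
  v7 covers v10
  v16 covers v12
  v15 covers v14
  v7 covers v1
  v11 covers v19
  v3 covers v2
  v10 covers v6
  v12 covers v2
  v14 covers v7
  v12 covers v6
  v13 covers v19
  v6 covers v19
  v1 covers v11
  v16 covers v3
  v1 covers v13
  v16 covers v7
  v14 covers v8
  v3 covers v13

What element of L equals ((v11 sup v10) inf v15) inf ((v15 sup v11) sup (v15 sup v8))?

v10

v11 ∨ v10 = v10
v10 ∧ v15 = v10
v15 ∨ v11 = v15
v15 ∨ v8 = v15
v15 ∨ v15 = v15
v10 ∧ v15 = v10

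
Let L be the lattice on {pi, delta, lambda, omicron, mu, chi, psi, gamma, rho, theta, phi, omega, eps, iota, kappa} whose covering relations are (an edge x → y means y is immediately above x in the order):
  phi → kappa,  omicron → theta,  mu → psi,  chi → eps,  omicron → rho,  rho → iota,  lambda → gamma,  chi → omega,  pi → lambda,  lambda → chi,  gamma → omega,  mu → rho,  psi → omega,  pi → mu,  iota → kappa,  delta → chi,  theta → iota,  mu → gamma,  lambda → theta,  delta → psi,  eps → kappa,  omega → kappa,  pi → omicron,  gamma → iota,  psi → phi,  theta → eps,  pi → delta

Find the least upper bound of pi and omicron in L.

omicron

Common upper bounds of {pi, omicron}: eps, iota, kappa, omicron, rho, theta.
The least among these is omicron.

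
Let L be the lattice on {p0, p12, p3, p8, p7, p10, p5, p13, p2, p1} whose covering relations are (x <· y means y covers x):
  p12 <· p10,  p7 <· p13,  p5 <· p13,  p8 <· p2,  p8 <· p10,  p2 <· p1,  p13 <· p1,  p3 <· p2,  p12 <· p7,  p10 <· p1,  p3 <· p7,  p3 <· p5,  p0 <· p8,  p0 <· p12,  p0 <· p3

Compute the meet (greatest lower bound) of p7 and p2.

Common lower bounds of {p7, p2}: p0, p3.
The greatest among these is p3.

p3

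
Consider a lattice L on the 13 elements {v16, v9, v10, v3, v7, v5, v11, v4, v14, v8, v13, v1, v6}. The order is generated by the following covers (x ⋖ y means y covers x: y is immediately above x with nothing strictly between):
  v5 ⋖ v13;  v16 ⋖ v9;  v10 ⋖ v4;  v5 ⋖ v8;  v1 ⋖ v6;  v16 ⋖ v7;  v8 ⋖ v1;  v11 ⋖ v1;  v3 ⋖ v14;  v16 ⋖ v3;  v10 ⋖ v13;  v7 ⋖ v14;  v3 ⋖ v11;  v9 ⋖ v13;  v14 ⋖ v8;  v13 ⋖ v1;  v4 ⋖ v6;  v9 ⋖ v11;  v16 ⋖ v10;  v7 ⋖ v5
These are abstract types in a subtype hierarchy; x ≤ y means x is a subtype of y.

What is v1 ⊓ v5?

v5

Common lower bounds of {v1, v5}: v16, v5, v7.
The greatest among these is v5.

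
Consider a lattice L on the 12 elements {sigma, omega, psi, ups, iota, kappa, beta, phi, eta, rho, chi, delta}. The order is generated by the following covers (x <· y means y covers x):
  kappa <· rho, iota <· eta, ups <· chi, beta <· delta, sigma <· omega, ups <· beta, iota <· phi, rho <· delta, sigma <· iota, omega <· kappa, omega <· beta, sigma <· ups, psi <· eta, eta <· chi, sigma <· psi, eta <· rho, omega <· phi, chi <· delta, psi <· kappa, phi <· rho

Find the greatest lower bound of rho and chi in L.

eta

Common lower bounds of {rho, chi}: eta, iota, psi, sigma.
The greatest among these is eta.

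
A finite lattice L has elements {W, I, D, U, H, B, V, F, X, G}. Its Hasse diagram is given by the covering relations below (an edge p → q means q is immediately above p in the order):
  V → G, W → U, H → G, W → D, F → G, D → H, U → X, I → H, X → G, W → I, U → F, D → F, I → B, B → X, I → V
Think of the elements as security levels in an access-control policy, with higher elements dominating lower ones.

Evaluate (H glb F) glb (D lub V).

H ∧ F = D
D ∨ V = G
D ∧ G = D

D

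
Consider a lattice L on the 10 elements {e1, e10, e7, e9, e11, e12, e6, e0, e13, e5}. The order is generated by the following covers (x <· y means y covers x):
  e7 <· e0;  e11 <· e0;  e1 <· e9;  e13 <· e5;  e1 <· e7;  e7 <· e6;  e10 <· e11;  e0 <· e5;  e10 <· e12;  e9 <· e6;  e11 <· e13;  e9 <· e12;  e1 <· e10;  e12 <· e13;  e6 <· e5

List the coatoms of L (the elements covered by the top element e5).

e0, e13, e6

The coatoms are exactly the elements covered by e5: e0, e13, e6.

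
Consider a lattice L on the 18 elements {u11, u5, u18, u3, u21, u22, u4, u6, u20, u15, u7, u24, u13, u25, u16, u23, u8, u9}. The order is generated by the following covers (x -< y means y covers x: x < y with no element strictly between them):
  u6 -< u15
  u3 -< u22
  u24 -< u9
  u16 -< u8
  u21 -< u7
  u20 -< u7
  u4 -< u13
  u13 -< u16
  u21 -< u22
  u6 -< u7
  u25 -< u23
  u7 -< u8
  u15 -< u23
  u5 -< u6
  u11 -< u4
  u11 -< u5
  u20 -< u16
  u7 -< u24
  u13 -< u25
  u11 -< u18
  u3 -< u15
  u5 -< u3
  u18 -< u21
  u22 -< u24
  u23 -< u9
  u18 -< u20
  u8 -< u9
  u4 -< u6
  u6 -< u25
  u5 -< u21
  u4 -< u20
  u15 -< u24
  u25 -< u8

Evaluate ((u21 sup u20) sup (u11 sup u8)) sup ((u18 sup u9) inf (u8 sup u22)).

u9

u21 ∨ u20 = u7
u11 ∨ u8 = u8
u7 ∨ u8 = u8
u18 ∨ u9 = u9
u8 ∨ u22 = u9
u9 ∧ u9 = u9
u8 ∨ u9 = u9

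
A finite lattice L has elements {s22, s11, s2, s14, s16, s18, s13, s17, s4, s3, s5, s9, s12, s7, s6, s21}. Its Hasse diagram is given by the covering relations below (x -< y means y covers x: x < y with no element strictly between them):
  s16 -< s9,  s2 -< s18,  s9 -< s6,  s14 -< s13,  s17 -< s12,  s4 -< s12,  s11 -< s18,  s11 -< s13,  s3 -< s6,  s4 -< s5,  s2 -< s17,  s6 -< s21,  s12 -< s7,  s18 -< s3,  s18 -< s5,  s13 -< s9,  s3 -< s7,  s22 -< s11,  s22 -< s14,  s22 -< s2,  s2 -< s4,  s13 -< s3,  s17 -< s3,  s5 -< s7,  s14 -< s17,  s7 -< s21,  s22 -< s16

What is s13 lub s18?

s3

Common upper bounds of {s13, s18}: s21, s3, s6, s7.
The least among these is s3.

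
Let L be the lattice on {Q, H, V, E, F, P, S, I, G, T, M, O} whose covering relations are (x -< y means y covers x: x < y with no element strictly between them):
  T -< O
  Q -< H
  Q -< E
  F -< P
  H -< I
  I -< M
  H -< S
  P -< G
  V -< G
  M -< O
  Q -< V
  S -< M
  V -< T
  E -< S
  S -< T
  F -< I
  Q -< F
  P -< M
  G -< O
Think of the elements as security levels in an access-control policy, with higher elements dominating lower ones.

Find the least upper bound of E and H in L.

S

Common upper bounds of {E, H}: M, O, S, T.
The least among these is S.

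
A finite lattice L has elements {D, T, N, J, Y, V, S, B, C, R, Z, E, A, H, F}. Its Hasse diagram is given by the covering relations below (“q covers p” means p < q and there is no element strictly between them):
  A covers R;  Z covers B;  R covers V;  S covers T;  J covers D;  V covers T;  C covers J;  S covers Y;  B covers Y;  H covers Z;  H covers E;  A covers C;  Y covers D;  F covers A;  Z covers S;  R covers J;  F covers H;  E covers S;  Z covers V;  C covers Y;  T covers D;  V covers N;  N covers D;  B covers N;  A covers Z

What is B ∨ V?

Common upper bounds of {B, V}: A, F, H, Z.
The least among these is Z.

Z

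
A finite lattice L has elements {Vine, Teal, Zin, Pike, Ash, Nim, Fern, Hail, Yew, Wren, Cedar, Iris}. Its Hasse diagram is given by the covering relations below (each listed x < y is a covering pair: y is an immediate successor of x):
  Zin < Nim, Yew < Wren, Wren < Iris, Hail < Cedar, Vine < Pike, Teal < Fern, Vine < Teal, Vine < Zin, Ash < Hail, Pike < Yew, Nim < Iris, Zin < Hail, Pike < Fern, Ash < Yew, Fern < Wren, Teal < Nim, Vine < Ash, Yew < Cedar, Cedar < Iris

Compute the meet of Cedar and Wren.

Yew

Common lower bounds of {Cedar, Wren}: Ash, Pike, Vine, Yew.
The greatest among these is Yew.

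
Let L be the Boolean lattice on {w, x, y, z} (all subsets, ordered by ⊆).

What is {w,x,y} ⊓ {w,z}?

Common lower bounds of {{w,x,y}, {w,z}}: {w}, ∅.
The greatest among these is {w}.

{w}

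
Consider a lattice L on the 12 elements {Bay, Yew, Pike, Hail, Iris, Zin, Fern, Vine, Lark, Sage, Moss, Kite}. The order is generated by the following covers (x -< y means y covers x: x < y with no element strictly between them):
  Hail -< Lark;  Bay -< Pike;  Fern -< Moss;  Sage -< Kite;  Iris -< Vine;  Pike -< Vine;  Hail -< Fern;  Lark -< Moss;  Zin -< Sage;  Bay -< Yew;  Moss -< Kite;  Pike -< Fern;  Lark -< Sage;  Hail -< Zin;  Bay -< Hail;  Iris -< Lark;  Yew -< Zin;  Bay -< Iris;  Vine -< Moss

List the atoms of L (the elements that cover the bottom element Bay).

Hail, Iris, Pike, Yew

The atoms are exactly the elements that cover Bay: Hail, Iris, Pike, Yew.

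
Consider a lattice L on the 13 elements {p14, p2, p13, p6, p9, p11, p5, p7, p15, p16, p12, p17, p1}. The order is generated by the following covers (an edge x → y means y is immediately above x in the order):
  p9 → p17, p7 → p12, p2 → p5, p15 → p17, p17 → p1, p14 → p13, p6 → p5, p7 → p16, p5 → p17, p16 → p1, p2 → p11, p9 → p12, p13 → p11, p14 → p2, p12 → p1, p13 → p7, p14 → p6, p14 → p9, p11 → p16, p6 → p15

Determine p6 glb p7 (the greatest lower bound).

Common lower bounds of {p6, p7}: p14.
The greatest among these is p14.

p14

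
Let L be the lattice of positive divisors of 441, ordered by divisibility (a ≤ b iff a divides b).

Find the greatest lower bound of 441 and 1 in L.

1

In the divisibility order, the meet is the greatest common divisor: gcd(441, 1) = 1.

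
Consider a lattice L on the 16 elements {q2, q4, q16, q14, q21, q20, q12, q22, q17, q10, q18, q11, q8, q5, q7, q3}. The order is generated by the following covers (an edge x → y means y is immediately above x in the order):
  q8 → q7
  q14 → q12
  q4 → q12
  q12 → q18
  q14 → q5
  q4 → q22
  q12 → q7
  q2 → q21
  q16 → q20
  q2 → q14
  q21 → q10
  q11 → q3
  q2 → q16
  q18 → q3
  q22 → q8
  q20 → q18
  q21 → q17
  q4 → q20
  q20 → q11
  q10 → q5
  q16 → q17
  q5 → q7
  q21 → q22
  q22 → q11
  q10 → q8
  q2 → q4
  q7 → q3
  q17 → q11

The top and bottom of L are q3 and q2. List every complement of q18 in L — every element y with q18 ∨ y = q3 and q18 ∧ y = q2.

Need y with q18 ∨ y = q3 and q18 ∧ y = q2.
Checking each element gives: q10, q21.

q10, q21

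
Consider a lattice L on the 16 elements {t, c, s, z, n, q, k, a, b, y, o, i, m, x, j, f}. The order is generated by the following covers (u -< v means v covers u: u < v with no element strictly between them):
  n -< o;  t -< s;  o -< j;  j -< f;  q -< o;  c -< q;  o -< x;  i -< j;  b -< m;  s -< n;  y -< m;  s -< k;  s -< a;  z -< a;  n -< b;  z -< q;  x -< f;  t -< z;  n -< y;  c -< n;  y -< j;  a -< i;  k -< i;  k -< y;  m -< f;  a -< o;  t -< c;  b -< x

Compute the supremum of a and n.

Common upper bounds of {a, n}: f, j, o, x.
The least among these is o.

o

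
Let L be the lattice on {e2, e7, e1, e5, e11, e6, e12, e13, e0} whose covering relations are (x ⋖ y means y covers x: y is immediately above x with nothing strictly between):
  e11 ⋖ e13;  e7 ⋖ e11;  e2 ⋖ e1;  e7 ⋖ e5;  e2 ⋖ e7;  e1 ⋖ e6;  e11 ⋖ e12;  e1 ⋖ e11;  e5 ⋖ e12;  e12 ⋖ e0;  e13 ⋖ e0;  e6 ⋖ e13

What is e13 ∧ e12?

e11

Common lower bounds of {e13, e12}: e1, e11, e2, e7.
The greatest among these is e11.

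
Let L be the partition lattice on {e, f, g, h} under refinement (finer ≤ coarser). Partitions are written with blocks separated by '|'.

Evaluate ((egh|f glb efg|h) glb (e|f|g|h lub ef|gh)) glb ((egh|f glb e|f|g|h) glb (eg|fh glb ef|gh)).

egh|f ∧ efg|h = eg|f|h
e|f|g|h ∨ ef|gh = ef|gh
eg|f|h ∧ ef|gh = e|f|g|h
egh|f ∧ e|f|g|h = e|f|g|h
eg|fh ∧ ef|gh = e|f|g|h
e|f|g|h ∧ e|f|g|h = e|f|g|h
e|f|g|h ∧ e|f|g|h = e|f|g|h

e|f|g|h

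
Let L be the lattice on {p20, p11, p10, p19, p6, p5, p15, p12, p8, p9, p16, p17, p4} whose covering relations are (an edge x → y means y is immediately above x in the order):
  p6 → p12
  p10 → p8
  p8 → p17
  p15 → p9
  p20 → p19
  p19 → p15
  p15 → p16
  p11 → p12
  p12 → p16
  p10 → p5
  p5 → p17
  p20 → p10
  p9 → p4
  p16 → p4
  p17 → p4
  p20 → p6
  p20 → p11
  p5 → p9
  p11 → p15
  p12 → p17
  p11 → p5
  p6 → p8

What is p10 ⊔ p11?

Common upper bounds of {p10, p11}: p17, p4, p5, p9.
The least among these is p5.

p5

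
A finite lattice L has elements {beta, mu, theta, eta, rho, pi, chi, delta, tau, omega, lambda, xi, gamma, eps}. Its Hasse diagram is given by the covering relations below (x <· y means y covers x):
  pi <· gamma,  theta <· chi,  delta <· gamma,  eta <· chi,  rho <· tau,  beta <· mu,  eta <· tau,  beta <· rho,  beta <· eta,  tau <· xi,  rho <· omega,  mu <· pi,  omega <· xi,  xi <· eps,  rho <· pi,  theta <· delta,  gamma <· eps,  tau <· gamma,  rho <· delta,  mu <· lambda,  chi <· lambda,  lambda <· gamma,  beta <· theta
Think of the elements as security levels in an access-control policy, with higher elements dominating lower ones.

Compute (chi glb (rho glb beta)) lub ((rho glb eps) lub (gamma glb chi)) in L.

gamma

rho ∧ beta = beta
chi ∧ beta = beta
rho ∧ eps = rho
gamma ∧ chi = chi
rho ∨ chi = gamma
beta ∨ gamma = gamma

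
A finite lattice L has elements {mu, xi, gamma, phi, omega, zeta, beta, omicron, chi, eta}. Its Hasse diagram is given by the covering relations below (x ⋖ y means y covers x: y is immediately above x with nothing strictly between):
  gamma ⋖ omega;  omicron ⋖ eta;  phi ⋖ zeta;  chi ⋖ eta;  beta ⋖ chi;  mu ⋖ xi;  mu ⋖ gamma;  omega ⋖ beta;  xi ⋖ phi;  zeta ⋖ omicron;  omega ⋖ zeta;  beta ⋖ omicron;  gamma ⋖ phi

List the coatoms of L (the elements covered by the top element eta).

chi, omicron

The coatoms are exactly the elements covered by eta: chi, omicron.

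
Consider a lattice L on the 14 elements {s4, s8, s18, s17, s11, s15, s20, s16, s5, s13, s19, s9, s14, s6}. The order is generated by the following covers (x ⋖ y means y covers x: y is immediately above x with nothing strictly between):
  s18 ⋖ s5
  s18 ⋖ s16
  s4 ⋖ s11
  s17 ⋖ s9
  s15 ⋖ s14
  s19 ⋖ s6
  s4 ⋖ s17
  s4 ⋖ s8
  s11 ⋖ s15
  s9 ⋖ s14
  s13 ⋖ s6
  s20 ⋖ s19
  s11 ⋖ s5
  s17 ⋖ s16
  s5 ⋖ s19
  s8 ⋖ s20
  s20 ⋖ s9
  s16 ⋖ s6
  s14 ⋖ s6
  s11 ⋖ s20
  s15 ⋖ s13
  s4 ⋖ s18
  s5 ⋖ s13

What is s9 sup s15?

s14

Common upper bounds of {s9, s15}: s14, s6.
The least among these is s14.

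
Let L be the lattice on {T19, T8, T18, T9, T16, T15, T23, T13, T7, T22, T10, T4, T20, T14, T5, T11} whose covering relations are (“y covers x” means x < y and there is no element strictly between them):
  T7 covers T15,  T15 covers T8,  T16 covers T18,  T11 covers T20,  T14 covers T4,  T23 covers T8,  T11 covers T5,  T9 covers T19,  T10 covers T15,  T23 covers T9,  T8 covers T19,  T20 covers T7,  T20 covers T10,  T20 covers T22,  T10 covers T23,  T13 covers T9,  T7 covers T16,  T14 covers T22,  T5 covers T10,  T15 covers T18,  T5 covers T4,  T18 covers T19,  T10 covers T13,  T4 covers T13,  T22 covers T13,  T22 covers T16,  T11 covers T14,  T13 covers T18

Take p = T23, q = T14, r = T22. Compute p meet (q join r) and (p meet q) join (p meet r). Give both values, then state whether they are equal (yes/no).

q join r = T14, so p meet (q join r) = T23 meet T14 = T9.
p meet q = T9 and p meet r = T9, so (p meet q) join (p meet r) = T9 join T9 = T9.
Equal: yes.

T9; T9; yes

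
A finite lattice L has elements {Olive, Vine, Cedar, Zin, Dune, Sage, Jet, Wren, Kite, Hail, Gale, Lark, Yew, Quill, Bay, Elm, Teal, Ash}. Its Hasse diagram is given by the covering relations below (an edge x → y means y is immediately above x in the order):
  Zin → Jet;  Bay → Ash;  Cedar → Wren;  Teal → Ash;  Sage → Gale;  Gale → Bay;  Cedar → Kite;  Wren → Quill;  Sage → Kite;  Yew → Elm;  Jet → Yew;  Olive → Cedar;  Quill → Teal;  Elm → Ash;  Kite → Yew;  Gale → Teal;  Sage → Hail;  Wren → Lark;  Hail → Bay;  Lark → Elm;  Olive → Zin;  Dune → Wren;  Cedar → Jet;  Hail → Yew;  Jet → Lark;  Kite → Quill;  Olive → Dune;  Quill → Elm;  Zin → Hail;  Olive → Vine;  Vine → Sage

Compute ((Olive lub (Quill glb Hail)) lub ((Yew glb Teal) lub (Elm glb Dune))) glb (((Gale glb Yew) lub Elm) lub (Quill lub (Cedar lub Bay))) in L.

Quill ∧ Hail = Sage
Olive ∨ Sage = Sage
Yew ∧ Teal = Kite
Elm ∧ Dune = Dune
Kite ∨ Dune = Quill
Sage ∨ Quill = Quill
Gale ∧ Yew = Sage
Sage ∨ Elm = Elm
Cedar ∨ Bay = Ash
Quill ∨ Ash = Ash
Elm ∨ Ash = Ash
Quill ∧ Ash = Quill

Quill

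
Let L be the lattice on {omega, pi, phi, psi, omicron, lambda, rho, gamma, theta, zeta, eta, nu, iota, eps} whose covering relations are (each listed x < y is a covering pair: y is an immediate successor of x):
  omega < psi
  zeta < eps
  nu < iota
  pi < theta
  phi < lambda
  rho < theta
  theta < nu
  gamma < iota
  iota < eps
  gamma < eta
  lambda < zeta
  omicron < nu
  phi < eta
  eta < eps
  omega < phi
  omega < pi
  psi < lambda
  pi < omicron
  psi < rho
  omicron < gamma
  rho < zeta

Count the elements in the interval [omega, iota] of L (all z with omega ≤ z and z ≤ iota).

The interval [omega, iota] = {gamma, iota, nu, omega, omicron, pi, psi, rho, theta}, which has 9 elements.

9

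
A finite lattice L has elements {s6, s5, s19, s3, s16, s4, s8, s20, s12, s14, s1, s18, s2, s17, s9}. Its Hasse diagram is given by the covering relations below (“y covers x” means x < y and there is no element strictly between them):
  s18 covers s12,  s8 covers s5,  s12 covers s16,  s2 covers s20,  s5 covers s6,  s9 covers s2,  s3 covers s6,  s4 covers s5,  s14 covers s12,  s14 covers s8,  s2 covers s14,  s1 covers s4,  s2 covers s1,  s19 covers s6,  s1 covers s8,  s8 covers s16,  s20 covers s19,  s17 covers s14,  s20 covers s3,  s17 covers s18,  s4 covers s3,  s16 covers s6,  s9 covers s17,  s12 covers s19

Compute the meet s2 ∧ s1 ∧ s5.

s5

Common lower bounds of {s2, s1, s5}: s5, s6.
The greatest among these is s5.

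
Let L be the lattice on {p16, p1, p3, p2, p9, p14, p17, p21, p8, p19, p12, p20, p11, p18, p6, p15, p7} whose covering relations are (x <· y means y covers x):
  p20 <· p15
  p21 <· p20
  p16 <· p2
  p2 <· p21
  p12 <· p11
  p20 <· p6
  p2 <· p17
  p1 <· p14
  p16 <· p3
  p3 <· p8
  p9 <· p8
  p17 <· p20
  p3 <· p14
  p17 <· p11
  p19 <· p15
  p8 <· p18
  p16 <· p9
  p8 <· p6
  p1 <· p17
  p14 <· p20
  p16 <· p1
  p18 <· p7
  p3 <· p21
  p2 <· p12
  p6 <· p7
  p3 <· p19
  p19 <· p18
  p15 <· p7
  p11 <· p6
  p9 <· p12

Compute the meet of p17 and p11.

Common lower bounds of {p17, p11}: p1, p16, p17, p2.
The greatest among these is p17.

p17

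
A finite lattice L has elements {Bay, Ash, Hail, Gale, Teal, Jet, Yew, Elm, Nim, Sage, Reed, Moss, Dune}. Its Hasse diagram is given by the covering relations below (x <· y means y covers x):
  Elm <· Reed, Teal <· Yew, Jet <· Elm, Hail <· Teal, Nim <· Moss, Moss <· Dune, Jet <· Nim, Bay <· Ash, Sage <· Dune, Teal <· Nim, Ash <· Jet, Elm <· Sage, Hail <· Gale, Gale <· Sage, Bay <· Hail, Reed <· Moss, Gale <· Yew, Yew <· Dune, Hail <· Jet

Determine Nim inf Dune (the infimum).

Common lower bounds of {Nim, Dune}: Ash, Bay, Hail, Jet, Nim, Teal.
The greatest among these is Nim.

Nim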